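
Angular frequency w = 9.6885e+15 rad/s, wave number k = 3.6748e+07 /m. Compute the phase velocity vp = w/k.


vp = w / k
= 9.6885e+15 / 3.6748e+07
= 2.6365e+08 m/s

2.6365e+08


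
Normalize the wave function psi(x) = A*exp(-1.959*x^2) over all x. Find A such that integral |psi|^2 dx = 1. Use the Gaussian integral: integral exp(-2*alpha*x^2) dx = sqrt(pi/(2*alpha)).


integral |psi|^2 dx = A^2 * sqrt(pi/(2*alpha)) = 1
A^2 = sqrt(2*alpha/pi)
= sqrt(2 * 1.959 / pi)
= 1.116753
A = sqrt(1.116753)
= 1.0568

1.0568


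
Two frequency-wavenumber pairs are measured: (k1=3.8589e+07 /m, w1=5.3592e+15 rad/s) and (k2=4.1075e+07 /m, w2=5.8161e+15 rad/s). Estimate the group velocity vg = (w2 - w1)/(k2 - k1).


vg = (w2 - w1) / (k2 - k1)
= (5.8161e+15 - 5.3592e+15) / (4.1075e+07 - 3.8589e+07)
= 4.5690e+14 / 2.4860e+06
= 1.8379e+08 m/s

1.8379e+08


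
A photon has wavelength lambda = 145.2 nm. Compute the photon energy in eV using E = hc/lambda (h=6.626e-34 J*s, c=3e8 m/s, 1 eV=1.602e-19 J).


E = hc / lambda
= (6.626e-34)(3e8) / (145.2e-9)
= 1.9878e-25 / 1.4520e-07
= 1.3690e-18 J
Converting to eV: 1.3690e-18 / 1.602e-19
= 8.5456 eV

8.5456


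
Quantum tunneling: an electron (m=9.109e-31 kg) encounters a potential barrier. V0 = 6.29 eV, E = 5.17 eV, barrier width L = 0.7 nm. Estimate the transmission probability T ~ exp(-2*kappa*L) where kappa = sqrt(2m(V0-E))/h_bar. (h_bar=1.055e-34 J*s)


V0 - E = 1.12 eV = 1.7942e-19 J
kappa = sqrt(2 * m * (V0-E)) / h_bar
= sqrt(2 * 9.109e-31 * 1.7942e-19) / 1.055e-34
= 5.4192e+09 /m
2*kappa*L = 2 * 5.4192e+09 * 0.7e-9
= 7.5869
T = exp(-7.5869) = 5.070342e-04

5.070342e-04


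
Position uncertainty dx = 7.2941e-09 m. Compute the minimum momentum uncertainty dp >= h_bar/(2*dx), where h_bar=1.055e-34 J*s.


dp = h_bar / (2 * dx)
= 1.055e-34 / (2 * 7.2941e-09)
= 1.055e-34 / 1.4588e-08
= 7.2319e-27 kg*m/s

7.2319e-27


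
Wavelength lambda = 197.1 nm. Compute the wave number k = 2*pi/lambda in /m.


k = 2 * pi / lambda
= 6.2832 / (197.1e-9)
= 6.2832 / 1.9710e-07
= 3.1878e+07 /m

3.1878e+07


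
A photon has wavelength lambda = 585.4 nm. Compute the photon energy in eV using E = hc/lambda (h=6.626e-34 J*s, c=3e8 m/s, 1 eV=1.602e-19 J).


E = hc / lambda
= (6.626e-34)(3e8) / (585.4e-9)
= 1.9878e-25 / 5.8540e-07
= 3.3956e-19 J
Converting to eV: 3.3956e-19 / 1.602e-19
= 2.1196 eV

2.1196


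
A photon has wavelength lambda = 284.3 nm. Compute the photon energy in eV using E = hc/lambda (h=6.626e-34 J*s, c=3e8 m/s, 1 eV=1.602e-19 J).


E = hc / lambda
= (6.626e-34)(3e8) / (284.3e-9)
= 1.9878e-25 / 2.8430e-07
= 6.9919e-19 J
Converting to eV: 6.9919e-19 / 1.602e-19
= 4.3645 eV

4.3645


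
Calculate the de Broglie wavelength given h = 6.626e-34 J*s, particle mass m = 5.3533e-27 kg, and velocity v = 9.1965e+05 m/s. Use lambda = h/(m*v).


lambda = h / (m * v)
= 6.626e-34 / (5.3533e-27 * 9.1965e+05)
= 6.626e-34 / 4.9232e-21
= 1.3459e-13 m

1.3459e-13


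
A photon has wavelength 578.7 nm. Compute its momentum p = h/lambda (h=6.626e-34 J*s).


p = h / lambda
= 6.626e-34 / (578.7e-9)
= 6.626e-34 / 5.7870e-07
= 1.1450e-27 kg*m/s

1.1450e-27


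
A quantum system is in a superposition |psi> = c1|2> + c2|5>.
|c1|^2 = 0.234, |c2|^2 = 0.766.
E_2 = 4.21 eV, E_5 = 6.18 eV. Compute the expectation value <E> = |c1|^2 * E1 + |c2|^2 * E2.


<E> = |c1|^2 * E1 + |c2|^2 * E2
= 0.234 * 4.21 + 0.766 * 6.18
= 0.9851 + 4.7339
= 5.719 eV

5.719


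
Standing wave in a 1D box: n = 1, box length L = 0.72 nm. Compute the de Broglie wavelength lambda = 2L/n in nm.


lambda = 2L / n
= 2 * 0.72 / 1
= 1.44 / 1
= 1.44 nm

1.44


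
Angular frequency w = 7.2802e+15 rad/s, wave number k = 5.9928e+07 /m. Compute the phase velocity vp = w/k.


vp = w / k
= 7.2802e+15 / 5.9928e+07
= 1.2148e+08 m/s

1.2148e+08


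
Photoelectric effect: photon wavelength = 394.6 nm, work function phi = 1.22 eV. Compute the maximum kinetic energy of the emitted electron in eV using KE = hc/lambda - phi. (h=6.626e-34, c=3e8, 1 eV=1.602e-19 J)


E_photon = hc / lambda
= (6.626e-34)(3e8) / (394.6e-9)
= 5.0375e-19 J
= 3.1445 eV
KE = E_photon - phi
= 3.1445 - 1.22
= 1.9245 eV

1.9245


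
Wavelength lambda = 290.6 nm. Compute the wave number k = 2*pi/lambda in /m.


k = 2 * pi / lambda
= 6.2832 / (290.6e-9)
= 6.2832 / 2.9060e-07
= 2.1621e+07 /m

2.1621e+07


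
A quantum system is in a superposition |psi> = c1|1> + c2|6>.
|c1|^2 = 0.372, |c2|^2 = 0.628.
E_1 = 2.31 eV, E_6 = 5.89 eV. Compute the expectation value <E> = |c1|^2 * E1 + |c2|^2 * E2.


<E> = |c1|^2 * E1 + |c2|^2 * E2
= 0.372 * 2.31 + 0.628 * 5.89
= 0.8593 + 3.6989
= 4.5582 eV

4.5582


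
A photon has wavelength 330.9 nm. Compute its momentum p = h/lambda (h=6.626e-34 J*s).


p = h / lambda
= 6.626e-34 / (330.9e-9)
= 6.626e-34 / 3.3090e-07
= 2.0024e-27 kg*m/s

2.0024e-27


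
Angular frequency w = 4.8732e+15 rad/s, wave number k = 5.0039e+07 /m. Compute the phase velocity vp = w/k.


vp = w / k
= 4.8732e+15 / 5.0039e+07
= 9.7388e+07 m/s

9.7388e+07


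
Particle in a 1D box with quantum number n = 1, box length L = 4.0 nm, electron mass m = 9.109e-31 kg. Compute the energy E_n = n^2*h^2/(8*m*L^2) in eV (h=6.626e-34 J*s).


E = n^2 * h^2 / (8 * m * L^2)
= 1^2 * (6.626e-34)^2 / (8 * 9.109e-31 * (4.0e-9)^2)
= 1 * 4.3904e-67 / (8 * 9.109e-31 * 1.6000e-17)
= 3.7655e-21 J
= 0.0235 eV

0.0235


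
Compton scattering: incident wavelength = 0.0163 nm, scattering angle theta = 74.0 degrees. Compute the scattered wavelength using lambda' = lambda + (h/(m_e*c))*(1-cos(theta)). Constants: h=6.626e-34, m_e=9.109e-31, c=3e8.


Compton wavelength: h/(m_e*c) = 2.4247e-12 m
d_lambda = 2.4247e-12 * (1 - cos(74.0 deg))
= 2.4247e-12 * 0.724363
= 1.7564e-12 m = 0.001756 nm
lambda' = 0.0163 + 0.001756
= 0.018056 nm

0.018056


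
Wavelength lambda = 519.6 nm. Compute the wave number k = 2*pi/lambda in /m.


k = 2 * pi / lambda
= 6.2832 / (519.6e-9)
= 6.2832 / 5.1960e-07
= 1.2092e+07 /m

1.2092e+07


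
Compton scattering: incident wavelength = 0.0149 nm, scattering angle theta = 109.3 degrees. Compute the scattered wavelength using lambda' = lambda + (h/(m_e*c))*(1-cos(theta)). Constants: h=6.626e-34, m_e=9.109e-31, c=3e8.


Compton wavelength: h/(m_e*c) = 2.4247e-12 m
d_lambda = 2.4247e-12 * (1 - cos(109.3 deg))
= 2.4247e-12 * 1.330514
= 3.2261e-12 m = 0.003226 nm
lambda' = 0.0149 + 0.003226
= 0.018126 nm

0.018126


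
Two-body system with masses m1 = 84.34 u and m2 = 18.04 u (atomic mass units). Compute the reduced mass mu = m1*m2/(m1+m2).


mu = m1 * m2 / (m1 + m2)
= 84.34 * 18.04 / (84.34 + 18.04)
= 1521.4936 / 102.38
= 14.8612 u

14.8612


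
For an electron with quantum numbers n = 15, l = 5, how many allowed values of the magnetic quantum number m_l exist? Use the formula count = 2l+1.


m_l ranges from -l to +l in integer steps
So m_l goes from -5 to +5
Count = 2l + 1 = 2*5 + 1
= 11

11


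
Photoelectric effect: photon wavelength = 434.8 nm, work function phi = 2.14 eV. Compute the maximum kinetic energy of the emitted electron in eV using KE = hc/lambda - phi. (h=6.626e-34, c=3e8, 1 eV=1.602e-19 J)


E_photon = hc / lambda
= (6.626e-34)(3e8) / (434.8e-9)
= 4.5718e-19 J
= 2.8538 eV
KE = E_photon - phi
= 2.8538 - 2.14
= 0.7138 eV

0.7138


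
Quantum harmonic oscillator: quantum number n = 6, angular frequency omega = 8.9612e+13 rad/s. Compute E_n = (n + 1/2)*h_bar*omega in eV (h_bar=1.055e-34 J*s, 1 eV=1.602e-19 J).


E = (n + 1/2) * h_bar * omega
= (6 + 0.5) * 1.055e-34 * 8.9612e+13
= 6.5 * 9.4541e-21
= 6.1451e-20 J
= 0.3836 eV

0.3836


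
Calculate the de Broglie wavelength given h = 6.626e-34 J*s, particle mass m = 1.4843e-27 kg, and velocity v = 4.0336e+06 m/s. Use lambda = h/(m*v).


lambda = h / (m * v)
= 6.626e-34 / (1.4843e-27 * 4.0336e+06)
= 6.626e-34 / 5.9871e-21
= 1.1067e-13 m

1.1067e-13


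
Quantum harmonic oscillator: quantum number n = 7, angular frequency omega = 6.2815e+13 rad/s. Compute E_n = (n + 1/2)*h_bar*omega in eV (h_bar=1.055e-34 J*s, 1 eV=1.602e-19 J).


E = (n + 1/2) * h_bar * omega
= (7 + 0.5) * 1.055e-34 * 6.2815e+13
= 7.5 * 6.6270e-21
= 4.9702e-20 J
= 0.3103 eV

0.3103


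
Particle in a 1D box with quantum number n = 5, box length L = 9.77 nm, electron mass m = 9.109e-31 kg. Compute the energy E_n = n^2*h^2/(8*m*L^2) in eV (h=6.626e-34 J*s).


E = n^2 * h^2 / (8 * m * L^2)
= 5^2 * (6.626e-34)^2 / (8 * 9.109e-31 * (9.77e-9)^2)
= 25 * 4.3904e-67 / (8 * 9.109e-31 * 9.5453e-17)
= 1.5779e-20 J
= 0.0985 eV

0.0985


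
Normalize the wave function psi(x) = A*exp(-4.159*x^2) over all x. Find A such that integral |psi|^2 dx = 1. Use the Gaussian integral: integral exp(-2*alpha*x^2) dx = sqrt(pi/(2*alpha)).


integral |psi|^2 dx = A^2 * sqrt(pi/(2*alpha)) = 1
A^2 = sqrt(2*alpha/pi)
= sqrt(2 * 4.159 / pi)
= 1.627176
A = sqrt(1.627176)
= 1.2756

1.2756


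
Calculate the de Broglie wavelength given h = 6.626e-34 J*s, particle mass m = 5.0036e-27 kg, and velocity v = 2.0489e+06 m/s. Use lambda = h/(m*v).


lambda = h / (m * v)
= 6.626e-34 / (5.0036e-27 * 2.0489e+06)
= 6.626e-34 / 1.0252e-20
= 6.4632e-14 m

6.4632e-14


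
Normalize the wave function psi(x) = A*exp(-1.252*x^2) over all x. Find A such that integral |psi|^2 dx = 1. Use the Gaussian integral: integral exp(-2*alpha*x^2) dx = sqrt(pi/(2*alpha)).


integral |psi|^2 dx = A^2 * sqrt(pi/(2*alpha)) = 1
A^2 = sqrt(2*alpha/pi)
= sqrt(2 * 1.252 / pi)
= 0.892775
A = sqrt(0.892775)
= 0.9449

0.9449


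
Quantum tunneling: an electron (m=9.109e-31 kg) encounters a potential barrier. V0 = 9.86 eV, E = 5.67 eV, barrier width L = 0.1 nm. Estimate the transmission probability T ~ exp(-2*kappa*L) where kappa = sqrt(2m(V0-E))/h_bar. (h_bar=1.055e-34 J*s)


V0 - E = 4.19 eV = 6.7124e-19 J
kappa = sqrt(2 * m * (V0-E)) / h_bar
= sqrt(2 * 9.109e-31 * 6.7124e-19) / 1.055e-34
= 1.0482e+10 /m
2*kappa*L = 2 * 1.0482e+10 * 0.1e-9
= 2.0964
T = exp(-2.0964) = 1.229028e-01

1.229028e-01


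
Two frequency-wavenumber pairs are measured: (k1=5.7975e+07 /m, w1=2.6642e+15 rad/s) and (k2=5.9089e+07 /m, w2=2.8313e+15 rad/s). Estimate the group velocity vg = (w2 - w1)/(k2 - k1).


vg = (w2 - w1) / (k2 - k1)
= (2.8313e+15 - 2.6642e+15) / (5.9089e+07 - 5.7975e+07)
= 1.6710e+14 / 1.1140e+06
= 1.5000e+08 m/s

1.5000e+08


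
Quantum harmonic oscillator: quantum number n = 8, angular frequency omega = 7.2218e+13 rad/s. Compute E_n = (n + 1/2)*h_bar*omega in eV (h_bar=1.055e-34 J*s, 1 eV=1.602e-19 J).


E = (n + 1/2) * h_bar * omega
= (8 + 0.5) * 1.055e-34 * 7.2218e+13
= 8.5 * 7.6190e-21
= 6.4761e-20 J
= 0.4043 eV

0.4043


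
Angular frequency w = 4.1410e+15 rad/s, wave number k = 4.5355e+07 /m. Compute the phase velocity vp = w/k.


vp = w / k
= 4.1410e+15 / 4.5355e+07
= 9.1302e+07 m/s

9.1302e+07


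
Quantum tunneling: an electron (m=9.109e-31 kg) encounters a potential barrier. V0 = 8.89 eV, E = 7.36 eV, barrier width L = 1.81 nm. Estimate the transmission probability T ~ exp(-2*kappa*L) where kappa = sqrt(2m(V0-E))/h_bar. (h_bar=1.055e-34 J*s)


V0 - E = 1.53 eV = 2.4511e-19 J
kappa = sqrt(2 * m * (V0-E)) / h_bar
= sqrt(2 * 9.109e-31 * 2.4511e-19) / 1.055e-34
= 6.3340e+09 /m
2*kappa*L = 2 * 6.3340e+09 * 1.81e-9
= 22.9289
T = exp(-22.9289) = 1.101794e-10

1.101794e-10


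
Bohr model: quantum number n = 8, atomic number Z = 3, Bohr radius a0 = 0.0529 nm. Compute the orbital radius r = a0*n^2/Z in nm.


r = a0 * n^2 / Z
= 0.0529 * 8^2 / 3
= 0.0529 * 64 / 3
= 1.1285 nm

1.1285


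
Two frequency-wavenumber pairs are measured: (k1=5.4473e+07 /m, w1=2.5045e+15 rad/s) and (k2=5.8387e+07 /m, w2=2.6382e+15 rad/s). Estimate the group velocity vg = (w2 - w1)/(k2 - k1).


vg = (w2 - w1) / (k2 - k1)
= (2.6382e+15 - 2.5045e+15) / (5.8387e+07 - 5.4473e+07)
= 1.3370e+14 / 3.9140e+06
= 3.4159e+07 m/s

3.4159e+07


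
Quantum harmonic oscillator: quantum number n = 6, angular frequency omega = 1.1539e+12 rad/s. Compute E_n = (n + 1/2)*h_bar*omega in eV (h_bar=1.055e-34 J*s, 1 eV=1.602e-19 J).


E = (n + 1/2) * h_bar * omega
= (6 + 0.5) * 1.055e-34 * 1.1539e+12
= 6.5 * 1.2174e-22
= 7.9129e-22 J
= 0.0049 eV

0.0049


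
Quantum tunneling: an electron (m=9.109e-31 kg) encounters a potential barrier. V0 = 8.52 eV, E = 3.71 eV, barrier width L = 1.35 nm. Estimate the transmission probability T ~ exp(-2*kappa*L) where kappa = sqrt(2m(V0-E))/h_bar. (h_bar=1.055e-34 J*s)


V0 - E = 4.81 eV = 7.7056e-19 J
kappa = sqrt(2 * m * (V0-E)) / h_bar
= sqrt(2 * 9.109e-31 * 7.7056e-19) / 1.055e-34
= 1.1231e+10 /m
2*kappa*L = 2 * 1.1231e+10 * 1.35e-9
= 30.3225
T = exp(-30.3225) = 6.777853e-14

6.777853e-14


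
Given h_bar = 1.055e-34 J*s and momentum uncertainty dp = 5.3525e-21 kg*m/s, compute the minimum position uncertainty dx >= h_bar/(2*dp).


dx = h_bar / (2 * dp)
= 1.055e-34 / (2 * 5.3525e-21)
= 1.055e-34 / 1.0705e-20
= 9.8552e-15 m

9.8552e-15


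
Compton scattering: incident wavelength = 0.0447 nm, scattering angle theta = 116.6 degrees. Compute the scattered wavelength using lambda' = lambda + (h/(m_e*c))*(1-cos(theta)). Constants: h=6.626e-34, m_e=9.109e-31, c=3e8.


Compton wavelength: h/(m_e*c) = 2.4247e-12 m
d_lambda = 2.4247e-12 * (1 - cos(116.6 deg))
= 2.4247e-12 * 1.447759
= 3.5104e-12 m = 0.00351 nm
lambda' = 0.0447 + 0.00351
= 0.04821 nm

0.04821


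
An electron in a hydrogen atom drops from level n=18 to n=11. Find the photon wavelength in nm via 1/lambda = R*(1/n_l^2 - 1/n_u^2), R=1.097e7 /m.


1/lambda = R * (1/n_l^2 - 1/n_u^2)
= 1.097e7 * (1/11^2 - 1/18^2)
= 1.097e7 * (0.008264 - 0.003086)
= 1.097e7 * 0.005178
= 5.6803e+04 /m
lambda = 1 / 5.6803e+04 = 17604.663 nm

17604.663


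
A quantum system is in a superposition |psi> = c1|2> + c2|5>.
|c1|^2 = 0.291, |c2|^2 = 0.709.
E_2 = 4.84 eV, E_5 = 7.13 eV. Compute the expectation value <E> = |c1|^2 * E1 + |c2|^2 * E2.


<E> = |c1|^2 * E1 + |c2|^2 * E2
= 0.291 * 4.84 + 0.709 * 7.13
= 1.4084 + 5.0552
= 6.4636 eV

6.4636


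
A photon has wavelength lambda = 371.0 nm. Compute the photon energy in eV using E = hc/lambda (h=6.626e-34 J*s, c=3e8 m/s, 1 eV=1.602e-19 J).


E = hc / lambda
= (6.626e-34)(3e8) / (371.0e-9)
= 1.9878e-25 / 3.7100e-07
= 5.3580e-19 J
Converting to eV: 5.3580e-19 / 1.602e-19
= 3.3445 eV

3.3445


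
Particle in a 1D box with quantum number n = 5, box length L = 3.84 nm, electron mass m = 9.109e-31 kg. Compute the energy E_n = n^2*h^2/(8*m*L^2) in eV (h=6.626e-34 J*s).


E = n^2 * h^2 / (8 * m * L^2)
= 5^2 * (6.626e-34)^2 / (8 * 9.109e-31 * (3.84e-9)^2)
= 25 * 4.3904e-67 / (8 * 9.109e-31 * 1.4746e-17)
= 1.0215e-19 J
= 0.6376 eV

0.6376


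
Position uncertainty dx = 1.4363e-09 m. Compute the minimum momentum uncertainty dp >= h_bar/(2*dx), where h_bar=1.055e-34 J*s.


dp = h_bar / (2 * dx)
= 1.055e-34 / (2 * 1.4363e-09)
= 1.055e-34 / 2.8726e-09
= 3.6726e-26 kg*m/s

3.6726e-26


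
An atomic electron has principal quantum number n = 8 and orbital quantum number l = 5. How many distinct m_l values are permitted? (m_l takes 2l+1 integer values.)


m_l ranges from -l to +l in integer steps
So m_l goes from -5 to +5
Count = 2l + 1 = 2*5 + 1
= 11

11


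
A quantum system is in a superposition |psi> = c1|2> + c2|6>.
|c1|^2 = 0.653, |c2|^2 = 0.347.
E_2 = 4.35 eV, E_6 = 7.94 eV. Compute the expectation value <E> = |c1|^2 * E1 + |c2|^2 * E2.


<E> = |c1|^2 * E1 + |c2|^2 * E2
= 0.653 * 4.35 + 0.347 * 7.94
= 2.8405 + 2.7552
= 5.5957 eV

5.5957


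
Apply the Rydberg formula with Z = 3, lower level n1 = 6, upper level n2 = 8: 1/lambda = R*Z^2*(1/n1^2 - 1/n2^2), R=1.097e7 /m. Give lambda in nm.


1/lambda = R * Z^2 * (1/n1^2 - 1/n2^2)
= 1.097e7 * 3^2 * (1/6^2 - 1/8^2)
= 1.097e7 * 9 * (0.027778 - 0.015625)
= 1.1998e+06 /m
lambda = 1 / 1.1998e+06
= 833.4419 nm

833.4419


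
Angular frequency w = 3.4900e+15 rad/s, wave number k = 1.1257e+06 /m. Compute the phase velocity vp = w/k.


vp = w / k
= 3.4900e+15 / 1.1257e+06
= 3.1003e+09 m/s

3.1003e+09


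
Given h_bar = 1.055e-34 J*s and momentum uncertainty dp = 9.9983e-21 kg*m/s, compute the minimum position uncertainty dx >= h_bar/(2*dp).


dx = h_bar / (2 * dp)
= 1.055e-34 / (2 * 9.9983e-21)
= 1.055e-34 / 1.9997e-20
= 5.2759e-15 m

5.2759e-15


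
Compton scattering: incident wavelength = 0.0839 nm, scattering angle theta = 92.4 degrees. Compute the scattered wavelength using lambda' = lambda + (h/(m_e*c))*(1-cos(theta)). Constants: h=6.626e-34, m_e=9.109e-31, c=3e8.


Compton wavelength: h/(m_e*c) = 2.4247e-12 m
d_lambda = 2.4247e-12 * (1 - cos(92.4 deg))
= 2.4247e-12 * 1.041876
= 2.5262e-12 m = 0.002526 nm
lambda' = 0.0839 + 0.002526
= 0.086426 nm

0.086426


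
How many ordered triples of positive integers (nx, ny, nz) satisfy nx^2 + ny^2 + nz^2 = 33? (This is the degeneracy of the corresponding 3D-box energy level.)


Enumerate all (nx, ny, nz) with nx^2 + ny^2 + nz^2 = 33:
(1,4,4)
(2,2,5)
(2,5,2)
(4,1,4)
(4,4,1)
(5,2,2)
Total degeneracy = 6

6


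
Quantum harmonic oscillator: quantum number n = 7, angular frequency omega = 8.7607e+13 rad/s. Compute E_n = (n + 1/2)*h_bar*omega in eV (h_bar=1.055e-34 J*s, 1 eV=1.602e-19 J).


E = (n + 1/2) * h_bar * omega
= (7 + 0.5) * 1.055e-34 * 8.7607e+13
= 7.5 * 9.2425e-21
= 6.9319e-20 J
= 0.4327 eV

0.4327


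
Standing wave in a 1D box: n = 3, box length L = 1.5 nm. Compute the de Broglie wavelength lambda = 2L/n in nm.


lambda = 2L / n
= 2 * 1.5 / 3
= 3.0 / 3
= 1.0 nm

1.0


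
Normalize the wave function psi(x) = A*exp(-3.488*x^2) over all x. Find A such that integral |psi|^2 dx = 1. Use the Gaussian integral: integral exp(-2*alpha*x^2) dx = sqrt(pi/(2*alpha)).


integral |psi|^2 dx = A^2 * sqrt(pi/(2*alpha)) = 1
A^2 = sqrt(2*alpha/pi)
= sqrt(2 * 3.488 / pi)
= 1.490144
A = sqrt(1.490144)
= 1.2207

1.2207


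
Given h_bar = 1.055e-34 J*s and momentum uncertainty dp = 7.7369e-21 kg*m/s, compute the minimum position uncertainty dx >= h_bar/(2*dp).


dx = h_bar / (2 * dp)
= 1.055e-34 / (2 * 7.7369e-21)
= 1.055e-34 / 1.5474e-20
= 6.8180e-15 m

6.8180e-15


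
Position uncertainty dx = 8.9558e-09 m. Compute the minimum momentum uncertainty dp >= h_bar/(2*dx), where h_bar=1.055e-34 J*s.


dp = h_bar / (2 * dx)
= 1.055e-34 / (2 * 8.9558e-09)
= 1.055e-34 / 1.7912e-08
= 5.8900e-27 kg*m/s

5.8900e-27


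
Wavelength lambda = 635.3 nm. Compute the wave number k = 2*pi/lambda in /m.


k = 2 * pi / lambda
= 6.2832 / (635.3e-9)
= 6.2832 / 6.3530e-07
= 9.8901e+06 /m

9.8901e+06


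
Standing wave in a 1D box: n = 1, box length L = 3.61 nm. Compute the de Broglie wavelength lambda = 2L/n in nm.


lambda = 2L / n
= 2 * 3.61 / 1
= 7.22 / 1
= 7.22 nm

7.22


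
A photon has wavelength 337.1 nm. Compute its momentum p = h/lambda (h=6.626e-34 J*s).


p = h / lambda
= 6.626e-34 / (337.1e-9)
= 6.626e-34 / 3.3710e-07
= 1.9656e-27 kg*m/s

1.9656e-27


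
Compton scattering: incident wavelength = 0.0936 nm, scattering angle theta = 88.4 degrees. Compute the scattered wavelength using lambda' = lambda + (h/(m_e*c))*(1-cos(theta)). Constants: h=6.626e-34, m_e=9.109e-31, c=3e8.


Compton wavelength: h/(m_e*c) = 2.4247e-12 m
d_lambda = 2.4247e-12 * (1 - cos(88.4 deg))
= 2.4247e-12 * 0.972078
= 2.3570e-12 m = 0.002357 nm
lambda' = 0.0936 + 0.002357
= 0.095957 nm

0.095957


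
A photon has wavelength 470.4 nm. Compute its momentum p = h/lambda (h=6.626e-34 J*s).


p = h / lambda
= 6.626e-34 / (470.4e-9)
= 6.626e-34 / 4.7040e-07
= 1.4086e-27 kg*m/s

1.4086e-27


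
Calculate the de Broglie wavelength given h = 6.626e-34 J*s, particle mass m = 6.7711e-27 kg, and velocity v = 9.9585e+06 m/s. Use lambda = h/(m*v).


lambda = h / (m * v)
= 6.626e-34 / (6.7711e-27 * 9.9585e+06)
= 6.626e-34 / 6.7430e-20
= 9.8265e-15 m

9.8265e-15


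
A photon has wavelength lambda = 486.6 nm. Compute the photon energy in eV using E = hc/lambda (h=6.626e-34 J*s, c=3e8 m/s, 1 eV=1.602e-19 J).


E = hc / lambda
= (6.626e-34)(3e8) / (486.6e-9)
= 1.9878e-25 / 4.8660e-07
= 4.0851e-19 J
Converting to eV: 4.0851e-19 / 1.602e-19
= 2.55 eV

2.55


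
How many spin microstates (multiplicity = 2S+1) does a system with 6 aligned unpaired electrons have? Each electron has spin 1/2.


Total spin S = N * (1/2) = 6 * 0.5 = 3.0
Spin multiplicity = 2S + 1
= 2 * 3.0 + 1
= 7

7


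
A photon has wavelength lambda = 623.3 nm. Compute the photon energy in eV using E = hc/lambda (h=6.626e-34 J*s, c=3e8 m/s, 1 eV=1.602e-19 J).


E = hc / lambda
= (6.626e-34)(3e8) / (623.3e-9)
= 1.9878e-25 / 6.2330e-07
= 3.1892e-19 J
Converting to eV: 3.1892e-19 / 1.602e-19
= 1.9907 eV

1.9907


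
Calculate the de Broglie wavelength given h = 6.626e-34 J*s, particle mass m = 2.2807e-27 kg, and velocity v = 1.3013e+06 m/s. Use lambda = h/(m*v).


lambda = h / (m * v)
= 6.626e-34 / (2.2807e-27 * 1.3013e+06)
= 6.626e-34 / 2.9679e-21
= 2.2326e-13 m

2.2326e-13


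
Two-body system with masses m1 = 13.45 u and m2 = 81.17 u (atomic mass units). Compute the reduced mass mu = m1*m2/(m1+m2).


mu = m1 * m2 / (m1 + m2)
= 13.45 * 81.17 / (13.45 + 81.17)
= 1091.7365 / 94.62
= 11.5381 u

11.5381


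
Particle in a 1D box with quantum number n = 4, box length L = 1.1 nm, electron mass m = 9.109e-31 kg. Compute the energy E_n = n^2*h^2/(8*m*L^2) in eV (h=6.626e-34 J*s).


E = n^2 * h^2 / (8 * m * L^2)
= 4^2 * (6.626e-34)^2 / (8 * 9.109e-31 * (1.1e-9)^2)
= 16 * 4.3904e-67 / (8 * 9.109e-31 * 1.2100e-18)
= 7.9667e-19 J
= 4.973 eV

4.973


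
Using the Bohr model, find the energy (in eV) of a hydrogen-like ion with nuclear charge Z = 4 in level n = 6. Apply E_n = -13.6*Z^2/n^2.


E_n = -13.6 * Z^2 / n^2
= -13.6 * 4^2 / 6^2
= -13.6 * 16 / 36
= -6.0444 eV

-6.0444


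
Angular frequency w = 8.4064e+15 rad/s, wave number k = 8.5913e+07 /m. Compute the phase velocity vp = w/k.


vp = w / k
= 8.4064e+15 / 8.5913e+07
= 9.7848e+07 m/s

9.7848e+07


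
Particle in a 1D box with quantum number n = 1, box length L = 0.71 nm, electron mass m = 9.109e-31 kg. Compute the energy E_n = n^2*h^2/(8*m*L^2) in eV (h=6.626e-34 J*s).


E = n^2 * h^2 / (8 * m * L^2)
= 1^2 * (6.626e-34)^2 / (8 * 9.109e-31 * (0.71e-9)^2)
= 1 * 4.3904e-67 / (8 * 9.109e-31 * 5.0410e-19)
= 1.1952e-19 J
= 0.746 eV

0.746


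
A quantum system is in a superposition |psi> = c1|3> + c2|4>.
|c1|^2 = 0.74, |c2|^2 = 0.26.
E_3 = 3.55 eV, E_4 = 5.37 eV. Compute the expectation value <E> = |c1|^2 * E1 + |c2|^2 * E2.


<E> = |c1|^2 * E1 + |c2|^2 * E2
= 0.74 * 3.55 + 0.26 * 5.37
= 2.627 + 1.3962
= 4.0232 eV

4.0232


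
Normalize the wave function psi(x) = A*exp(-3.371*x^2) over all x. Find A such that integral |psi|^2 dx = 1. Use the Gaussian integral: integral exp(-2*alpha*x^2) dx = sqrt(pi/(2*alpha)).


integral |psi|^2 dx = A^2 * sqrt(pi/(2*alpha)) = 1
A^2 = sqrt(2*alpha/pi)
= sqrt(2 * 3.371 / pi)
= 1.464939
A = sqrt(1.464939)
= 1.2103

1.2103


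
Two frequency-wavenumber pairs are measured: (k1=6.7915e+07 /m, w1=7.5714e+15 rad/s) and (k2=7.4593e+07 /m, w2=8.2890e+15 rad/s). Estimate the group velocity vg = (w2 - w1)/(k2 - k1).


vg = (w2 - w1) / (k2 - k1)
= (8.2890e+15 - 7.5714e+15) / (7.4593e+07 - 6.7915e+07)
= 7.1760e+14 / 6.6780e+06
= 1.0746e+08 m/s

1.0746e+08


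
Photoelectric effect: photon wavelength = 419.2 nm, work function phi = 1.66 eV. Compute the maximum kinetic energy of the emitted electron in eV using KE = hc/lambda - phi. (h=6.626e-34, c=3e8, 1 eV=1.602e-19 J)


E_photon = hc / lambda
= (6.626e-34)(3e8) / (419.2e-9)
= 4.7419e-19 J
= 2.96 eV
KE = E_photon - phi
= 2.96 - 1.66
= 1.3 eV

1.3


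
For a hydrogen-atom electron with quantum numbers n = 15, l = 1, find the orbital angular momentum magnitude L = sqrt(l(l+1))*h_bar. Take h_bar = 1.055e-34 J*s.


L = sqrt(l*(l+1)) * h_bar
= sqrt(1 * 2) * 1.055e-34
= sqrt(2) * 1.055e-34
= 1.4142 * 1.055e-34
= 1.4920e-34 J*s

1.4920e-34


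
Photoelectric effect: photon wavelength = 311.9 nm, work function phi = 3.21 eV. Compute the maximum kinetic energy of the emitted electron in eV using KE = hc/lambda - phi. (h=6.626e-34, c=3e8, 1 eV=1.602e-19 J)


E_photon = hc / lambda
= (6.626e-34)(3e8) / (311.9e-9)
= 6.3732e-19 J
= 3.9783 eV
KE = E_photon - phi
= 3.9783 - 3.21
= 0.7683 eV

0.7683


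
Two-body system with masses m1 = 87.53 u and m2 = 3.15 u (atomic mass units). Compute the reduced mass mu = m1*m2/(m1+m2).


mu = m1 * m2 / (m1 + m2)
= 87.53 * 3.15 / (87.53 + 3.15)
= 275.7195 / 90.68
= 3.0406 u

3.0406


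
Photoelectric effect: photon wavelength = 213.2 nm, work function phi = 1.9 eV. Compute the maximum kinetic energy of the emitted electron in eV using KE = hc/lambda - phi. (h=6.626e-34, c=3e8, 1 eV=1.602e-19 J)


E_photon = hc / lambda
= (6.626e-34)(3e8) / (213.2e-9)
= 9.3236e-19 J
= 5.82 eV
KE = E_photon - phi
= 5.82 - 1.9
= 3.92 eV

3.92


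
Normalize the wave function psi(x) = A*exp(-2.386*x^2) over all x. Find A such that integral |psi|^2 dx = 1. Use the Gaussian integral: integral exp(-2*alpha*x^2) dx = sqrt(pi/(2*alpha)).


integral |psi|^2 dx = A^2 * sqrt(pi/(2*alpha)) = 1
A^2 = sqrt(2*alpha/pi)
= sqrt(2 * 2.386 / pi)
= 1.232467
A = sqrt(1.232467)
= 1.1102

1.1102


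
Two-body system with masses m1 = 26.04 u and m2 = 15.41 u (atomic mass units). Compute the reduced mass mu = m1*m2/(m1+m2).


mu = m1 * m2 / (m1 + m2)
= 26.04 * 15.41 / (26.04 + 15.41)
= 401.2764 / 41.45
= 9.681 u

9.681


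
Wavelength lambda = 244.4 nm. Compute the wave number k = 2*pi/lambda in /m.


k = 2 * pi / lambda
= 6.2832 / (244.4e-9)
= 6.2832 / 2.4440e-07
= 2.5709e+07 /m

2.5709e+07


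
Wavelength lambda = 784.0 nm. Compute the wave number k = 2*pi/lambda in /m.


k = 2 * pi / lambda
= 6.2832 / (784.0e-9)
= 6.2832 / 7.8400e-07
= 8.0143e+06 /m

8.0143e+06


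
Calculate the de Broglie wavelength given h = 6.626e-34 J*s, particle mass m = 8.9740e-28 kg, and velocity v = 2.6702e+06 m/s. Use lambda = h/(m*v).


lambda = h / (m * v)
= 6.626e-34 / (8.9740e-28 * 2.6702e+06)
= 6.626e-34 / 2.3962e-21
= 2.7652e-13 m

2.7652e-13


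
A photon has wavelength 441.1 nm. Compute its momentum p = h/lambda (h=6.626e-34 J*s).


p = h / lambda
= 6.626e-34 / (441.1e-9)
= 6.626e-34 / 4.4110e-07
= 1.5022e-27 kg*m/s

1.5022e-27


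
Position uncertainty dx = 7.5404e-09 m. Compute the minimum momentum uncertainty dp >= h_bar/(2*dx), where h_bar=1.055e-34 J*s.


dp = h_bar / (2 * dx)
= 1.055e-34 / (2 * 7.5404e-09)
= 1.055e-34 / 1.5081e-08
= 6.9957e-27 kg*m/s

6.9957e-27


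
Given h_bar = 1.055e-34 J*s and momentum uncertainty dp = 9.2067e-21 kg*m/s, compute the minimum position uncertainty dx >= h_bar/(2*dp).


dx = h_bar / (2 * dp)
= 1.055e-34 / (2 * 9.2067e-21)
= 1.055e-34 / 1.8413e-20
= 5.7295e-15 m

5.7295e-15


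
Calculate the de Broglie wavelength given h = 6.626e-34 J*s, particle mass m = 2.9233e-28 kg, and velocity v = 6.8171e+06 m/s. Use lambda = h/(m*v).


lambda = h / (m * v)
= 6.626e-34 / (2.9233e-28 * 6.8171e+06)
= 6.626e-34 / 1.9928e-21
= 3.3249e-13 m

3.3249e-13


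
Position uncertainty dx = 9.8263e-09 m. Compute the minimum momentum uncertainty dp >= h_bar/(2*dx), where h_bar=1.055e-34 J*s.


dp = h_bar / (2 * dx)
= 1.055e-34 / (2 * 9.8263e-09)
= 1.055e-34 / 1.9653e-08
= 5.3682e-27 kg*m/s

5.3682e-27


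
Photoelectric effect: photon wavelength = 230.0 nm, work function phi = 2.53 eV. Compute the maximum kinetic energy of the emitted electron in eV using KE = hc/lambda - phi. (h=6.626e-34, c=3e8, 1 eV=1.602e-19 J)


E_photon = hc / lambda
= (6.626e-34)(3e8) / (230.0e-9)
= 8.6426e-19 J
= 5.3949 eV
KE = E_photon - phi
= 5.3949 - 2.53
= 2.8649 eV

2.8649


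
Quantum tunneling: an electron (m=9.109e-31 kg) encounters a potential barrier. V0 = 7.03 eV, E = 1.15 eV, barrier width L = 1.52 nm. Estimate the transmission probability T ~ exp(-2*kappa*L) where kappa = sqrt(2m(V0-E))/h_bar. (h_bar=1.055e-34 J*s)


V0 - E = 5.88 eV = 9.4198e-19 J
kappa = sqrt(2 * m * (V0-E)) / h_bar
= sqrt(2 * 9.109e-31 * 9.4198e-19) / 1.055e-34
= 1.2417e+10 /m
2*kappa*L = 2 * 1.2417e+10 * 1.52e-9
= 37.7478
T = exp(-37.7478) = 4.039693e-17

4.039693e-17


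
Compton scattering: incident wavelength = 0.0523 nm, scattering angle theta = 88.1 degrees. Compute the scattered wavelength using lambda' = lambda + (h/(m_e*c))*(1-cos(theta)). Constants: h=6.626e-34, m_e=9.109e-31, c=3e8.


Compton wavelength: h/(m_e*c) = 2.4247e-12 m
d_lambda = 2.4247e-12 * (1 - cos(88.1 deg))
= 2.4247e-12 * 0.966845
= 2.3443e-12 m = 0.002344 nm
lambda' = 0.0523 + 0.002344
= 0.054644 nm

0.054644


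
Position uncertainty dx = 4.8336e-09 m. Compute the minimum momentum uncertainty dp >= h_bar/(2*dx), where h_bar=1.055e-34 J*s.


dp = h_bar / (2 * dx)
= 1.055e-34 / (2 * 4.8336e-09)
= 1.055e-34 / 9.6672e-09
= 1.0913e-26 kg*m/s

1.0913e-26


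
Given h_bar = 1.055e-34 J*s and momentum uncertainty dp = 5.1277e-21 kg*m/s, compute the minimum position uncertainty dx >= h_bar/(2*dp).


dx = h_bar / (2 * dp)
= 1.055e-34 / (2 * 5.1277e-21)
= 1.055e-34 / 1.0255e-20
= 1.0287e-14 m

1.0287e-14


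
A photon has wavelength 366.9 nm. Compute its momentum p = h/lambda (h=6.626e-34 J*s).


p = h / lambda
= 6.626e-34 / (366.9e-9)
= 6.626e-34 / 3.6690e-07
= 1.8059e-27 kg*m/s

1.8059e-27


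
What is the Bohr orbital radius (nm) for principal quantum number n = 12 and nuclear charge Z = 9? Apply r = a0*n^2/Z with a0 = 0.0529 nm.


r = a0 * n^2 / Z
= 0.0529 * 12^2 / 9
= 0.0529 * 144 / 9
= 0.8464 nm

0.8464


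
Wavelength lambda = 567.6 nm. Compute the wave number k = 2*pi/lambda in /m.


k = 2 * pi / lambda
= 6.2832 / (567.6e-9)
= 6.2832 / 5.6760e-07
= 1.1070e+07 /m

1.1070e+07


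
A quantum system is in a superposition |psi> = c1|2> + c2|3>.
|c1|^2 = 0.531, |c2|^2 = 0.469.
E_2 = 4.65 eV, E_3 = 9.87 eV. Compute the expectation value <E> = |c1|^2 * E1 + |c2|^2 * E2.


<E> = |c1|^2 * E1 + |c2|^2 * E2
= 0.531 * 4.65 + 0.469 * 9.87
= 2.4692 + 4.629
= 7.0982 eV

7.0982


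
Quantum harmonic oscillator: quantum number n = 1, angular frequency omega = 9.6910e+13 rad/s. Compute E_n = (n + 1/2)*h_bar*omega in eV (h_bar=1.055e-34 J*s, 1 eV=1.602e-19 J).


E = (n + 1/2) * h_bar * omega
= (1 + 0.5) * 1.055e-34 * 9.6910e+13
= 1.5 * 1.0224e-20
= 1.5336e-20 J
= 0.0957 eV

0.0957


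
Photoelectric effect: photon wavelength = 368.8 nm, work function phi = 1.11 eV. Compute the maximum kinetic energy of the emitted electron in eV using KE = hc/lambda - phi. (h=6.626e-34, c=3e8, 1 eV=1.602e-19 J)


E_photon = hc / lambda
= (6.626e-34)(3e8) / (368.8e-9)
= 5.3899e-19 J
= 3.3645 eV
KE = E_photon - phi
= 3.3645 - 1.11
= 2.2545 eV

2.2545


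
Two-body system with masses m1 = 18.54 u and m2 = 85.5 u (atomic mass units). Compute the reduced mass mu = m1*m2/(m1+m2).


mu = m1 * m2 / (m1 + m2)
= 18.54 * 85.5 / (18.54 + 85.5)
= 1585.17 / 104.04
= 15.2362 u

15.2362


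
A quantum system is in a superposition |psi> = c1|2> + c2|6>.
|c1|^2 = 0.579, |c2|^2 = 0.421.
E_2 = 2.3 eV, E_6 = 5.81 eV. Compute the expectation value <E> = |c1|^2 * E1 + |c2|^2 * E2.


<E> = |c1|^2 * E1 + |c2|^2 * E2
= 0.579 * 2.3 + 0.421 * 5.81
= 1.3317 + 2.446
= 3.7777 eV

3.7777


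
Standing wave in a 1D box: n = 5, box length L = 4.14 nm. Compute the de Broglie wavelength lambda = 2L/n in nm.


lambda = 2L / n
= 2 * 4.14 / 5
= 8.28 / 5
= 1.656 nm

1.656


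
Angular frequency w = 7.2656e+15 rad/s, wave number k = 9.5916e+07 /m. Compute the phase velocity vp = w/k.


vp = w / k
= 7.2656e+15 / 9.5916e+07
= 7.5750e+07 m/s

7.5750e+07


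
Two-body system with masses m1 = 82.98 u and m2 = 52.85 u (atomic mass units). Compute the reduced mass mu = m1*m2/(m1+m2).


mu = m1 * m2 / (m1 + m2)
= 82.98 * 52.85 / (82.98 + 52.85)
= 4385.493 / 135.83
= 32.2866 u

32.2866


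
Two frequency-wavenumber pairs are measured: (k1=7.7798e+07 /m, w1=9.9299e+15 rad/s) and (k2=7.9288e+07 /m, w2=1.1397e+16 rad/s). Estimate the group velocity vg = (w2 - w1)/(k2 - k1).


vg = (w2 - w1) / (k2 - k1)
= (1.1397e+16 - 9.9299e+15) / (7.9288e+07 - 7.7798e+07)
= 1.4671e+15 / 1.4900e+06
= 9.8463e+08 m/s

9.8463e+08


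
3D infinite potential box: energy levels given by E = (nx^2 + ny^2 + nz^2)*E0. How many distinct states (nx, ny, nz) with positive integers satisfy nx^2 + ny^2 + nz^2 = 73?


Enumerate all (nx, ny, nz) with nx^2 + ny^2 + nz^2 = 73:
(1,6,6)
(6,1,6)
(6,6,1)
Total degeneracy = 3

3


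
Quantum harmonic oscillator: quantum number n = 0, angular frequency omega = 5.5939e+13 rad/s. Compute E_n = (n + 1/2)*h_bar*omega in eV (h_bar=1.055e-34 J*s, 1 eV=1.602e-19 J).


E = (n + 1/2) * h_bar * omega
= (0 + 0.5) * 1.055e-34 * 5.5939e+13
= 0.5 * 5.9016e-21
= 2.9508e-21 J
= 0.0184 eV

0.0184


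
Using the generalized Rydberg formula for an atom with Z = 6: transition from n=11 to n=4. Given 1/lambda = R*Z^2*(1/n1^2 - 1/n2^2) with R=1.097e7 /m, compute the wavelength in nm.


1/lambda = R * Z^2 * (1/n1^2 - 1/n2^2)
= 1.097e7 * 6^2 * (1/4^2 - 1/11^2)
= 1.097e7 * 36 * (0.0625 - 0.008264)
= 2.1419e+07 /m
lambda = 1 / 2.1419e+07
= 46.6882 nm

46.6882


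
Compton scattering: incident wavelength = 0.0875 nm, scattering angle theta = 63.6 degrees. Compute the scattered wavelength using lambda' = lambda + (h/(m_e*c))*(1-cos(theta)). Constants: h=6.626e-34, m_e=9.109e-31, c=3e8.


Compton wavelength: h/(m_e*c) = 2.4247e-12 m
d_lambda = 2.4247e-12 * (1 - cos(63.6 deg))
= 2.4247e-12 * 0.555365
= 1.3466e-12 m = 0.001347 nm
lambda' = 0.0875 + 0.001347
= 0.088847 nm

0.088847


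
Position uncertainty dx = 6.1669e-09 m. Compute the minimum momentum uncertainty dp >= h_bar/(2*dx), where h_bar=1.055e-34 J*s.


dp = h_bar / (2 * dx)
= 1.055e-34 / (2 * 6.1669e-09)
= 1.055e-34 / 1.2334e-08
= 8.5537e-27 kg*m/s

8.5537e-27


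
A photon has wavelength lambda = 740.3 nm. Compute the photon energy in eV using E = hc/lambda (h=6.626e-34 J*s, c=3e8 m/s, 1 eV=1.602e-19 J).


E = hc / lambda
= (6.626e-34)(3e8) / (740.3e-9)
= 1.9878e-25 / 7.4030e-07
= 2.6851e-19 J
Converting to eV: 2.6851e-19 / 1.602e-19
= 1.6761 eV

1.6761


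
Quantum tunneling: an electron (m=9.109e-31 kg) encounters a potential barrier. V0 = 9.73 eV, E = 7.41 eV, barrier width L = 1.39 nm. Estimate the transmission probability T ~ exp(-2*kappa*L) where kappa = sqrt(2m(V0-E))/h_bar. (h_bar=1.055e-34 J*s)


V0 - E = 2.32 eV = 3.7166e-19 J
kappa = sqrt(2 * m * (V0-E)) / h_bar
= sqrt(2 * 9.109e-31 * 3.7166e-19) / 1.055e-34
= 7.7996e+09 /m
2*kappa*L = 2 * 7.7996e+09 * 1.39e-9
= 21.6829
T = exp(-21.6829) = 3.830222e-10

3.830222e-10


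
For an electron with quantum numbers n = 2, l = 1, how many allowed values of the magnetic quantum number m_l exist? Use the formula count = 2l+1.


m_l ranges from -l to +l in integer steps
So m_l goes from -1 to +1
Count = 2l + 1 = 2*1 + 1
= 3

3


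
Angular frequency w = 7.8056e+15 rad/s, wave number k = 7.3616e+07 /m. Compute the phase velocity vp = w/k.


vp = w / k
= 7.8056e+15 / 7.3616e+07
= 1.0603e+08 m/s

1.0603e+08


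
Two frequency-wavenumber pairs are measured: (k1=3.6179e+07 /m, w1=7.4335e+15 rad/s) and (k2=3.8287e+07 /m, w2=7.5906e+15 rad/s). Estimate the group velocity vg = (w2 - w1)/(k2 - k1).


vg = (w2 - w1) / (k2 - k1)
= (7.5906e+15 - 7.4335e+15) / (3.8287e+07 - 3.6179e+07)
= 1.5710e+14 / 2.1080e+06
= 7.4526e+07 m/s

7.4526e+07


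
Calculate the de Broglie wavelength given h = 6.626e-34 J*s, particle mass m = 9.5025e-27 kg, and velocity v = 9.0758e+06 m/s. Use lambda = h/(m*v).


lambda = h / (m * v)
= 6.626e-34 / (9.5025e-27 * 9.0758e+06)
= 6.626e-34 / 8.6243e-20
= 7.6830e-15 m

7.6830e-15


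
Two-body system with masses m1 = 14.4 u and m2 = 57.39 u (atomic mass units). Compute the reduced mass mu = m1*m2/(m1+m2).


mu = m1 * m2 / (m1 + m2)
= 14.4 * 57.39 / (14.4 + 57.39)
= 826.416 / 71.79
= 11.5116 u

11.5116


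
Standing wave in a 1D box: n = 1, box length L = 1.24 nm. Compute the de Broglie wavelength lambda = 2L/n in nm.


lambda = 2L / n
= 2 * 1.24 / 1
= 2.48 / 1
= 2.48 nm

2.48


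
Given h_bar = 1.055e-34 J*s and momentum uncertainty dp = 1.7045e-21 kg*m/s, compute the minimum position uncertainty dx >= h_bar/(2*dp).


dx = h_bar / (2 * dp)
= 1.055e-34 / (2 * 1.7045e-21)
= 1.055e-34 / 3.4090e-21
= 3.0947e-14 m

3.0947e-14


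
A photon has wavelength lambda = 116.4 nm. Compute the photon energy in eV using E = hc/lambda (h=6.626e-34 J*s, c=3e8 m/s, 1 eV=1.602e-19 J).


E = hc / lambda
= (6.626e-34)(3e8) / (116.4e-9)
= 1.9878e-25 / 1.1640e-07
= 1.7077e-18 J
Converting to eV: 1.7077e-18 / 1.602e-19
= 10.66 eV

10.66


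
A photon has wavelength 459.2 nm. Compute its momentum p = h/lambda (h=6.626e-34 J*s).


p = h / lambda
= 6.626e-34 / (459.2e-9)
= 6.626e-34 / 4.5920e-07
= 1.4429e-27 kg*m/s

1.4429e-27


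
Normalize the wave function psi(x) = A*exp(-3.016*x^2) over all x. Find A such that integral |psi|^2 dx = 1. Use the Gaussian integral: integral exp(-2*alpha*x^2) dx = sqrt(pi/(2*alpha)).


integral |psi|^2 dx = A^2 * sqrt(pi/(2*alpha)) = 1
A^2 = sqrt(2*alpha/pi)
= sqrt(2 * 3.016 / pi)
= 1.385657
A = sqrt(1.385657)
= 1.1771

1.1771


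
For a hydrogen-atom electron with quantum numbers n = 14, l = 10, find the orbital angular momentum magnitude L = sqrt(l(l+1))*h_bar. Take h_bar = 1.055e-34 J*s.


L = sqrt(l*(l+1)) * h_bar
= sqrt(10 * 11) * 1.055e-34
= sqrt(110) * 1.055e-34
= 10.4881 * 1.055e-34
= 1.1065e-33 J*s

1.1065e-33


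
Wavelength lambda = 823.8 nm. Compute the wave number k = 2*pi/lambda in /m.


k = 2 * pi / lambda
= 6.2832 / (823.8e-9)
= 6.2832 / 8.2380e-07
= 7.6271e+06 /m

7.6271e+06


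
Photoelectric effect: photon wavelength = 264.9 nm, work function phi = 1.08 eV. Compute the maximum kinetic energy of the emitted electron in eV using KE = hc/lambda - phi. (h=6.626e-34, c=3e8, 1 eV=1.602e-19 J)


E_photon = hc / lambda
= (6.626e-34)(3e8) / (264.9e-9)
= 7.5040e-19 J
= 4.6841 eV
KE = E_photon - phi
= 4.6841 - 1.08
= 3.6041 eV

3.6041


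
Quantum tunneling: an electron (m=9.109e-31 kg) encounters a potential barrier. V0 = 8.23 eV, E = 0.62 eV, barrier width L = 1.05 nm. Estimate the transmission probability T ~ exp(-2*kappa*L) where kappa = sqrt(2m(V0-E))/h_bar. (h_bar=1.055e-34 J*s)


V0 - E = 7.61 eV = 1.2191e-18 J
kappa = sqrt(2 * m * (V0-E)) / h_bar
= sqrt(2 * 9.109e-31 * 1.2191e-18) / 1.055e-34
= 1.4126e+10 /m
2*kappa*L = 2 * 1.4126e+10 * 1.05e-9
= 29.6648
T = exp(-29.6648) = 1.308460e-13

1.308460e-13


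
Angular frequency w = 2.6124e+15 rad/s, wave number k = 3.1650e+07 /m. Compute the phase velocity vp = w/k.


vp = w / k
= 2.6124e+15 / 3.1650e+07
= 8.2540e+07 m/s

8.2540e+07


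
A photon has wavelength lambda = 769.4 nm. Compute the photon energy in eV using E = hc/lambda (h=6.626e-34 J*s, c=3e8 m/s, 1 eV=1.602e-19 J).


E = hc / lambda
= (6.626e-34)(3e8) / (769.4e-9)
= 1.9878e-25 / 7.6940e-07
= 2.5836e-19 J
Converting to eV: 2.5836e-19 / 1.602e-19
= 1.6127 eV

1.6127


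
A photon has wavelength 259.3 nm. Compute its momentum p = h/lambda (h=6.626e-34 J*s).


p = h / lambda
= 6.626e-34 / (259.3e-9)
= 6.626e-34 / 2.5930e-07
= 2.5553e-27 kg*m/s

2.5553e-27


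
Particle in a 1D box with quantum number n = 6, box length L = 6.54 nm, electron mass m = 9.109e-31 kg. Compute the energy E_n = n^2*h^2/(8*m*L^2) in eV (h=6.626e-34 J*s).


E = n^2 * h^2 / (8 * m * L^2)
= 6^2 * (6.626e-34)^2 / (8 * 9.109e-31 * (6.54e-9)^2)
= 36 * 4.3904e-67 / (8 * 9.109e-31 * 4.2772e-17)
= 5.0709e-20 J
= 0.3165 eV

0.3165


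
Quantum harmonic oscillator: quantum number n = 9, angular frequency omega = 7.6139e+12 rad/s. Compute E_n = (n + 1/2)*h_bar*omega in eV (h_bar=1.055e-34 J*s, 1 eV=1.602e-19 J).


E = (n + 1/2) * h_bar * omega
= (9 + 0.5) * 1.055e-34 * 7.6139e+12
= 9.5 * 8.0327e-22
= 7.6310e-21 J
= 0.0476 eV

0.0476


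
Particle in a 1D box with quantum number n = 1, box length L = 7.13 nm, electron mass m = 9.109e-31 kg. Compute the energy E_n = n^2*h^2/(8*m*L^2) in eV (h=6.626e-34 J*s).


E = n^2 * h^2 / (8 * m * L^2)
= 1^2 * (6.626e-34)^2 / (8 * 9.109e-31 * (7.13e-9)^2)
= 1 * 4.3904e-67 / (8 * 9.109e-31 * 5.0837e-17)
= 1.1851e-21 J
= 0.0074 eV

0.0074
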